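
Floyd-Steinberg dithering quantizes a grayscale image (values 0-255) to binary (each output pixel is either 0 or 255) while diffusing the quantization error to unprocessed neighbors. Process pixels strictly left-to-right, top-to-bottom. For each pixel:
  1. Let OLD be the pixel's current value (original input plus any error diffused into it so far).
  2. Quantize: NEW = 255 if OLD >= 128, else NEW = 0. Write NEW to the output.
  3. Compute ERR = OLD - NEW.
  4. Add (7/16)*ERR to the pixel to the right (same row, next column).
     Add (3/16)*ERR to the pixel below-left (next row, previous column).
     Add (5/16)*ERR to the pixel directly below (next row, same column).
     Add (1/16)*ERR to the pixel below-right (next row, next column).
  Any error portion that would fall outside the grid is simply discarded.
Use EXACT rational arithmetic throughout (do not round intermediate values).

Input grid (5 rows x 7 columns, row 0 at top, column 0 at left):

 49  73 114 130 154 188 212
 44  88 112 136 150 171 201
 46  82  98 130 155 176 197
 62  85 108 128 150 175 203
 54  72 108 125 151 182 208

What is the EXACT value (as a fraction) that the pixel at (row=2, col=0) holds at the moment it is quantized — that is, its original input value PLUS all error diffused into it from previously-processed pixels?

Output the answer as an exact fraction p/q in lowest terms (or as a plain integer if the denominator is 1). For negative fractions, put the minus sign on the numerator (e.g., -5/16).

Answer: 1562289/32768

Derivation:
(0,0): OLD=49 → NEW=0, ERR=49
(0,1): OLD=1511/16 → NEW=0, ERR=1511/16
(0,2): OLD=39761/256 → NEW=255, ERR=-25519/256
(0,3): OLD=353847/4096 → NEW=0, ERR=353847/4096
(0,4): OLD=12569473/65536 → NEW=255, ERR=-4142207/65536
(0,5): OLD=168136839/1048576 → NEW=255, ERR=-99250041/1048576
(0,6): OLD=2862019505/16777216 → NEW=255, ERR=-1416170575/16777216
(1,0): OLD=19717/256 → NEW=0, ERR=19717/256
(1,1): OLD=277667/2048 → NEW=255, ERR=-244573/2048
(1,2): OLD=3322847/65536 → NEW=0, ERR=3322847/65536
(1,3): OLD=43803635/262144 → NEW=255, ERR=-23043085/262144
(1,4): OLD=1332834169/16777216 → NEW=0, ERR=1332834169/16777216
(1,5): OLD=20991691081/134217728 → NEW=255, ERR=-13233829559/134217728
(1,6): OLD=269656578087/2147483648 → NEW=0, ERR=269656578087/2147483648
(2,0): OLD=1562289/32768 → NEW=0, ERR=1562289/32768
Target (2,0): original=46, with diffused error = 1562289/32768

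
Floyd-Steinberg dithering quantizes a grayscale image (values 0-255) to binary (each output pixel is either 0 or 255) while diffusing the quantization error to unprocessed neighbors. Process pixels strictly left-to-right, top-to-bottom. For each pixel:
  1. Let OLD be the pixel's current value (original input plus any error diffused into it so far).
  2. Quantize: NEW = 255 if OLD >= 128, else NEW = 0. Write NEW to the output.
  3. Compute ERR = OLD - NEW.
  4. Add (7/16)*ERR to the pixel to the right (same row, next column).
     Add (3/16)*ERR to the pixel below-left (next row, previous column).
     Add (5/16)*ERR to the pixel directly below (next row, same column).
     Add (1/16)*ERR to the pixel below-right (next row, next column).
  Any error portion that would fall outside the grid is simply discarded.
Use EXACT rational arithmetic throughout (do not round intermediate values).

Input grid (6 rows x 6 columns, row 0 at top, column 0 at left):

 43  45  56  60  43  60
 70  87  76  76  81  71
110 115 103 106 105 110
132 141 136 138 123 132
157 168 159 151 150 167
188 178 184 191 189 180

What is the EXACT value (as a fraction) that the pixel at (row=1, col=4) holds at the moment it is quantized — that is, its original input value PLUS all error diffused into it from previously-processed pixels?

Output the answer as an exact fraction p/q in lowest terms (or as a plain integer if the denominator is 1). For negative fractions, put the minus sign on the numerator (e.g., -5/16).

(0,0): OLD=43 → NEW=0, ERR=43
(0,1): OLD=1021/16 → NEW=0, ERR=1021/16
(0,2): OLD=21483/256 → NEW=0, ERR=21483/256
(0,3): OLD=396141/4096 → NEW=0, ERR=396141/4096
(0,4): OLD=5591035/65536 → NEW=0, ERR=5591035/65536
(0,5): OLD=102051805/1048576 → NEW=0, ERR=102051805/1048576
(1,0): OLD=24423/256 → NEW=0, ERR=24423/256
(1,1): OLD=342225/2048 → NEW=255, ERR=-180015/2048
(1,2): OLD=5628965/65536 → NEW=0, ERR=5628965/65536
(1,3): OLD=43264641/262144 → NEW=255, ERR=-23582079/262144
(1,4): OLD=1553506595/16777216 → NEW=0, ERR=1553506595/16777216
Target (1,4): original=81, with diffused error = 1553506595/16777216

Answer: 1553506595/16777216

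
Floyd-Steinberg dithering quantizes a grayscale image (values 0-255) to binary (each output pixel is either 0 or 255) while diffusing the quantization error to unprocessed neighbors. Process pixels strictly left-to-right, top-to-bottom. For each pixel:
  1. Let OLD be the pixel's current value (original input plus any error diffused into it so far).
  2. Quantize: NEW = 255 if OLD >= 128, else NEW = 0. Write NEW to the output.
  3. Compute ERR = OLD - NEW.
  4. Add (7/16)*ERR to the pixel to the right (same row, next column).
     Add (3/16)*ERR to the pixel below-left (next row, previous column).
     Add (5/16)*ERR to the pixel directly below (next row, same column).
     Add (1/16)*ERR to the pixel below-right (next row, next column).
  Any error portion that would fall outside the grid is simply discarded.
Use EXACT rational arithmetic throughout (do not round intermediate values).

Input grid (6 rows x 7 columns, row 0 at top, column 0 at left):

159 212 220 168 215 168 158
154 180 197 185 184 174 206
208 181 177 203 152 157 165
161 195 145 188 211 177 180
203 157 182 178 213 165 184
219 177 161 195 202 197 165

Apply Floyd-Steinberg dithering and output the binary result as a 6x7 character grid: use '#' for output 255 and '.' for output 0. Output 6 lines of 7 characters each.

Answer: #####.#
.#.####
###.#.#
#.###.#
##.###.
#.##.##

Derivation:
(0,0): OLD=159 → NEW=255, ERR=-96
(0,1): OLD=170 → NEW=255, ERR=-85
(0,2): OLD=2925/16 → NEW=255, ERR=-1155/16
(0,3): OLD=34923/256 → NEW=255, ERR=-30357/256
(0,4): OLD=668141/4096 → NEW=255, ERR=-376339/4096
(0,5): OLD=8375675/65536 → NEW=0, ERR=8375675/65536
(0,6): OLD=224304733/1048576 → NEW=255, ERR=-43082147/1048576
(1,0): OLD=1729/16 → NEW=0, ERR=1729/16
(1,1): OLD=23191/128 → NEW=255, ERR=-9449/128
(1,2): OLD=469395/4096 → NEW=0, ERR=469395/4096
(1,3): OLD=2889167/16384 → NEW=255, ERR=-1288753/16384
(1,4): OLD=144101413/1048576 → NEW=255, ERR=-123285467/1048576
(1,5): OLD=1250351045/8388608 → NEW=255, ERR=-888743995/8388608
(1,6): OLD=20776444523/134217728 → NEW=255, ERR=-13449076117/134217728
(2,0): OLD=466797/2048 → NEW=255, ERR=-55443/2048
(2,1): OLD=11424783/65536 → NEW=255, ERR=-5286897/65536
(2,2): OLD=165838349/1048576 → NEW=255, ERR=-101548531/1048576
(2,3): OLD=1016421445/8388608 → NEW=0, ERR=1016421445/8388608
(2,4): OLD=9629276285/67108864 → NEW=255, ERR=-7483484035/67108864
(2,5): OLD=105158868519/2147483648 → NEW=0, ERR=105158868519/2147483648
(2,6): OLD=5102024358273/34359738368 → NEW=255, ERR=-3659708925567/34359738368
(3,0): OLD=144089165/1048576 → NEW=255, ERR=-123297715/1048576
(3,1): OLD=826244473/8388608 → NEW=0, ERR=826244473/8388608
(3,2): OLD=11777941075/67108864 → NEW=255, ERR=-5334819245/67108864
(3,3): OLD=44056756977/268435456 → NEW=255, ERR=-24394284303/268435456
(3,4): OLD=5262147924557/34359738368 → NEW=255, ERR=-3499585359283/34359738368
(3,5): OLD=33205860211047/274877906944 → NEW=0, ERR=33205860211047/274877906944
(3,6): OLD=891161371623801/4398046511104 → NEW=255, ERR=-230340488707719/4398046511104
(4,0): OLD=24793023603/134217728 → NEW=255, ERR=-9432497037/134217728
(4,1): OLD=289435988327/2147483648 → NEW=255, ERR=-258172341913/2147483648
(4,2): OLD=3218750672201/34359738368 → NEW=0, ERR=3218750672201/34359738368
(4,3): OLD=45772632046131/274877906944 → NEW=255, ERR=-24321234224589/274877906944
(4,4): OLD=350594843214289/2199023255552 → NEW=255, ERR=-210156086951471/2199023255552
(4,5): OLD=10186157996766345/70368744177664 → NEW=255, ERR=-7757871768537975/70368744177664
(4,6): OLD=142933941596687503/1125899906842624 → NEW=0, ERR=142933941596687503/1125899906842624
(5,0): OLD=5995665913893/34359738368 → NEW=255, ERR=-2766067369947/34359738368
(5,1): OLD=32266026445319/274877906944 → NEW=0, ERR=32266026445319/274877906944
(5,2): OLD=478343968927193/2199023255552 → NEW=255, ERR=-82406961238567/2199023255552
(5,3): OLD=2443393120917581/17592186044416 → NEW=255, ERR=-2042614320408499/17592186044416
(5,4): OLD=107113755031428007/1125899906842624 → NEW=0, ERR=107113755031428007/1125899906842624
(5,5): OLD=1999602479187909127/9007199254740992 → NEW=255, ERR=-297233330771043833/9007199254740992
(5,6): OLD=26422722794613551369/144115188075855872 → NEW=255, ERR=-10326650164729695991/144115188075855872
Row 0: #####.#
Row 1: .#.####
Row 2: ###.#.#
Row 3: #.###.#
Row 4: ##.###.
Row 5: #.##.##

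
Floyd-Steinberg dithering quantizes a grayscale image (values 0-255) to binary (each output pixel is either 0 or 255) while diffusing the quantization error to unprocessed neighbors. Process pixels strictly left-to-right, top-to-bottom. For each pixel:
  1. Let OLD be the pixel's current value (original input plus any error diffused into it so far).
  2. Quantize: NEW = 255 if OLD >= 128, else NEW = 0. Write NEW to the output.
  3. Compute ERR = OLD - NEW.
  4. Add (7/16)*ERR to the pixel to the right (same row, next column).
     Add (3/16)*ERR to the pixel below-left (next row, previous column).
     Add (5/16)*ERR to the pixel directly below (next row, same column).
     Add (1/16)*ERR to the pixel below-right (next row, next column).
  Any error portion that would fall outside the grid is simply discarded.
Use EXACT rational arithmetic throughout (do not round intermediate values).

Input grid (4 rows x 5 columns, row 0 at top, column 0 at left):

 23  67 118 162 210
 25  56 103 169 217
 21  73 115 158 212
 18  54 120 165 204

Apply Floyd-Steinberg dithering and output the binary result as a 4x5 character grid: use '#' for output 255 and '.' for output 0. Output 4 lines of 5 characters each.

(0,0): OLD=23 → NEW=0, ERR=23
(0,1): OLD=1233/16 → NEW=0, ERR=1233/16
(0,2): OLD=38839/256 → NEW=255, ERR=-26441/256
(0,3): OLD=478465/4096 → NEW=0, ERR=478465/4096
(0,4): OLD=17111815/65536 → NEW=255, ERR=400135/65536
(1,0): OLD=11939/256 → NEW=0, ERR=11939/256
(1,1): OLD=169077/2048 → NEW=0, ERR=169077/2048
(1,2): OLD=8753049/65536 → NEW=255, ERR=-7958631/65536
(1,3): OLD=38551909/262144 → NEW=255, ERR=-28294811/262144
(1,4): OLD=750724751/4194304 → NEW=255, ERR=-318822769/4194304
(2,0): OLD=1672919/32768 → NEW=0, ERR=1672919/32768
(2,1): OLD=106199725/1048576 → NEW=0, ERR=106199725/1048576
(2,2): OLD=1783117127/16777216 → NEW=0, ERR=1783117127/16777216
(2,3): OLD=39976999653/268435456 → NEW=255, ERR=-28474041627/268435456
(2,4): OLD=580217602819/4294967296 → NEW=255, ERR=-514999057661/4294967296
(3,0): OLD=888256103/16777216 → NEW=0, ERR=888256103/16777216
(3,1): OLD=17707585627/134217728 → NEW=255, ERR=-16517935013/134217728
(3,2): OLD=368559360217/4294967296 → NEW=0, ERR=368559360217/4294967296
(3,3): OLD=1319023333041/8589934592 → NEW=255, ERR=-871409987919/8589934592
(3,4): OLD=15876516684181/137438953472 → NEW=0, ERR=15876516684181/137438953472
Row 0: ..#.#
Row 1: ..###
Row 2: ...##
Row 3: .#.#.

Answer: ..#.#
..###
...##
.#.#.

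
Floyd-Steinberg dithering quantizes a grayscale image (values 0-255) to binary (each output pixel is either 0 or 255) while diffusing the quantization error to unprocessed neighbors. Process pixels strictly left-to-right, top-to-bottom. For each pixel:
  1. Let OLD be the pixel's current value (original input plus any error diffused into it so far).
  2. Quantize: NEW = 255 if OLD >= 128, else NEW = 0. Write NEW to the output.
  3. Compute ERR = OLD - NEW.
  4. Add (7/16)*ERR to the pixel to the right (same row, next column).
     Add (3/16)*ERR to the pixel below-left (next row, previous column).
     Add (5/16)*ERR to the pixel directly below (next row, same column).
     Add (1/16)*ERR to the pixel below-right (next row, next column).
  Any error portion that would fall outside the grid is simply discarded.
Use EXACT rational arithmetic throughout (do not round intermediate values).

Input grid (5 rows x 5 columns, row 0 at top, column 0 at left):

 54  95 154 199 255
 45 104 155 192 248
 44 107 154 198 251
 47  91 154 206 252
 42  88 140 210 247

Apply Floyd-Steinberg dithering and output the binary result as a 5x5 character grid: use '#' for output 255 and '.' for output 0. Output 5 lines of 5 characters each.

(0,0): OLD=54 → NEW=0, ERR=54
(0,1): OLD=949/8 → NEW=0, ERR=949/8
(0,2): OLD=26355/128 → NEW=255, ERR=-6285/128
(0,3): OLD=363557/2048 → NEW=255, ERR=-158683/2048
(0,4): OLD=7245059/32768 → NEW=255, ERR=-1110781/32768
(1,0): OLD=10767/128 → NEW=0, ERR=10767/128
(1,1): OLD=176169/1024 → NEW=255, ERR=-84951/1024
(1,2): OLD=3153821/32768 → NEW=0, ERR=3153821/32768
(1,3): OLD=26276025/131072 → NEW=255, ERR=-7147335/131072
(1,4): OLD=437691019/2097152 → NEW=255, ERR=-97082741/2097152
(2,0): OLD=896723/16384 → NEW=0, ERR=896723/16384
(2,1): OLD=67278593/524288 → NEW=255, ERR=-66414847/524288
(2,2): OLD=949984451/8388608 → NEW=0, ERR=949984451/8388608
(2,3): OLD=30580239385/134217728 → NEW=255, ERR=-3645281255/134217728
(2,4): OLD=475116078703/2147483648 → NEW=255, ERR=-72492251537/2147483648
(3,0): OLD=338495715/8388608 → NEW=0, ERR=338495715/8388608
(3,1): OLD=6289585511/67108864 → NEW=0, ERR=6289585511/67108864
(3,2): OLD=466827390429/2147483648 → NEW=255, ERR=-80780939811/2147483648
(3,3): OLD=780842036197/4294967296 → NEW=255, ERR=-314374624283/4294967296
(3,4): OLD=14275114251961/68719476736 → NEW=255, ERR=-3248352315719/68719476736
(4,0): OLD=77505741741/1073741824 → NEW=0, ERR=77505741741/1073741824
(4,1): OLD=4959383126125/34359738368 → NEW=255, ERR=-3802350157715/34359738368
(4,2): OLD=39562164454275/549755813888 → NEW=0, ERR=39562164454275/549755813888
(4,3): OLD=1824274550133613/8796093022208 → NEW=255, ERR=-418729170529427/8796093022208
(4,4): OLD=29108270717468283/140737488355328 → NEW=255, ERR=-6779788813140357/140737488355328
Row 0: ..###
Row 1: .#.##
Row 2: .#.##
Row 3: ..###
Row 4: .#.##

Answer: ..###
.#.##
.#.##
..###
.#.##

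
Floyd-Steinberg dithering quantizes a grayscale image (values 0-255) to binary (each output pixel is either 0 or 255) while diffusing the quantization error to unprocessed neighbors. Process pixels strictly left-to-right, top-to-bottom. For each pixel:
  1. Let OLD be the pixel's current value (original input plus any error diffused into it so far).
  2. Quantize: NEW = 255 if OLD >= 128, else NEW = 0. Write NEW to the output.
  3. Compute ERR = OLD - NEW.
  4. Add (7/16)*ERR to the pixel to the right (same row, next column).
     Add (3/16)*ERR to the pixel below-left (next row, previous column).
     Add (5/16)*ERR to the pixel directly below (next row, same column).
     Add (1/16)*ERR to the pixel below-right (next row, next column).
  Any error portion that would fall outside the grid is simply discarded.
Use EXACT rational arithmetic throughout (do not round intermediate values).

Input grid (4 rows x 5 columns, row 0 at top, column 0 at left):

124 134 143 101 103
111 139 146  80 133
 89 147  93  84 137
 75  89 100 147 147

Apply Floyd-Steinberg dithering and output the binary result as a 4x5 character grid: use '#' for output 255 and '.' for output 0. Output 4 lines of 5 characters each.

Answer: .#.#.
#.#.#
.#..#
..##.

Derivation:
(0,0): OLD=124 → NEW=0, ERR=124
(0,1): OLD=753/4 → NEW=255, ERR=-267/4
(0,2): OLD=7283/64 → NEW=0, ERR=7283/64
(0,3): OLD=154405/1024 → NEW=255, ERR=-106715/1024
(0,4): OLD=940547/16384 → NEW=0, ERR=940547/16384
(1,0): OLD=8783/64 → NEW=255, ERR=-7537/64
(1,1): OLD=49001/512 → NEW=0, ERR=49001/512
(1,2): OLD=3272221/16384 → NEW=255, ERR=-905699/16384
(1,3): OLD=2695129/65536 → NEW=0, ERR=2695129/65536
(1,4): OLD=170307691/1048576 → NEW=255, ERR=-97079189/1048576
(2,0): OLD=574611/8192 → NEW=0, ERR=574611/8192
(2,1): OLD=49773313/262144 → NEW=255, ERR=-17073407/262144
(2,2): OLD=255530563/4194304 → NEW=0, ERR=255530563/4194304
(2,3): OLD=6891490585/67108864 → NEW=0, ERR=6891490585/67108864
(2,4): OLD=167037535599/1073741824 → NEW=255, ERR=-106766629521/1073741824
(3,0): OLD=355290339/4194304 → NEW=0, ERR=355290339/4194304
(3,1): OLD=4077320615/33554432 → NEW=0, ERR=4077320615/33554432
(3,2): OLD=201202795613/1073741824 → NEW=255, ERR=-72601369507/1073741824
(3,3): OLD=289208295733/2147483648 → NEW=255, ERR=-258400034507/2147483648
(3,4): OLD=2394942702057/34359738368 → NEW=0, ERR=2394942702057/34359738368
Row 0: .#.#.
Row 1: #.#.#
Row 2: .#..#
Row 3: ..##.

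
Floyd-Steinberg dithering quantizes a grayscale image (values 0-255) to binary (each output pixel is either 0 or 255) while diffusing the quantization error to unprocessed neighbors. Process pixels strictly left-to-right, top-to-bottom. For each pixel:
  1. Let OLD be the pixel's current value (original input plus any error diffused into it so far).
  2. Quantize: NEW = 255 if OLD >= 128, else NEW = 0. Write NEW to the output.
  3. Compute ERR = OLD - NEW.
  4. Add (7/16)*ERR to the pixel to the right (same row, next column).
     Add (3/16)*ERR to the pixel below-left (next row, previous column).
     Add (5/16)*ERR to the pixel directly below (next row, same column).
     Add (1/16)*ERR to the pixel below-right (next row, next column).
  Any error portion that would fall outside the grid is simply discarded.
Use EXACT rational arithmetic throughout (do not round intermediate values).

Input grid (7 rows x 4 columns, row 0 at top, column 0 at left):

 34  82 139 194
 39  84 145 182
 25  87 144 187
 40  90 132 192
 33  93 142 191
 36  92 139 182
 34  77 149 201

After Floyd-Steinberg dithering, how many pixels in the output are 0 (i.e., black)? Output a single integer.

Answer: 15

Derivation:
(0,0): OLD=34 → NEW=0, ERR=34
(0,1): OLD=775/8 → NEW=0, ERR=775/8
(0,2): OLD=23217/128 → NEW=255, ERR=-9423/128
(0,3): OLD=331351/2048 → NEW=255, ERR=-190889/2048
(1,0): OLD=8677/128 → NEW=0, ERR=8677/128
(1,1): OLD=135427/1024 → NEW=255, ERR=-125693/1024
(1,2): OLD=1863551/32768 → NEW=0, ERR=1863551/32768
(1,3): OLD=90781865/524288 → NEW=255, ERR=-42911575/524288
(2,0): OLD=379601/16384 → NEW=0, ERR=379601/16384
(2,1): OLD=38628555/524288 → NEW=0, ERR=38628555/524288
(2,2): OLD=179294247/1048576 → NEW=255, ERR=-88092633/1048576
(2,3): OLD=2151208843/16777216 → NEW=255, ERR=-2126981237/16777216
(3,0): OLD=512166145/8388608 → NEW=0, ERR=512166145/8388608
(3,1): OLD=16835175455/134217728 → NEW=0, ERR=16835175455/134217728
(3,2): OLD=303776144993/2147483648 → NEW=255, ERR=-243832185247/2147483648
(3,3): OLD=3348562765863/34359738368 → NEW=0, ERR=3348562765863/34359738368
(4,0): OLD=162345778349/2147483648 → NEW=0, ERR=162345778349/2147483648
(4,1): OLD=2539154065223/17179869184 → NEW=255, ERR=-1841712576697/17179869184
(4,2): OLD=47130267892647/549755813888 → NEW=0, ERR=47130267892647/549755813888
(4,3): OLD=2215429624336065/8796093022208 → NEW=255, ERR=-27574096326975/8796093022208
(5,0): OLD=10864298053853/274877906944 → NEW=0, ERR=10864298053853/274877906944
(5,1): OLD=849618041460843/8796093022208 → NEW=0, ERR=849618041460843/8796093022208
(5,2): OLD=882955608586827/4398046511104 → NEW=255, ERR=-238546251744693/4398046511104
(5,3): OLD=22890789160891471/140737488355328 → NEW=255, ERR=-12997270369717169/140737488355328
(6,0): OLD=9072216417080161/140737488355328 → NEW=0, ERR=9072216417080161/140737488355328
(6,1): OLD=287525624326274871/2251799813685248 → NEW=0, ERR=287525624326274871/2251799813685248
(6,2): OLD=6363924962510692945/36028797018963968 → NEW=255, ERR=-2823418277325118895/36028797018963968
(6,3): OLD=77514006304181787447/576460752303423488 → NEW=255, ERR=-69483485533191201993/576460752303423488
Output grid:
  Row 0: ..##  (2 black, running=2)
  Row 1: .#.#  (2 black, running=4)
  Row 2: ..##  (2 black, running=6)
  Row 3: ..#.  (3 black, running=9)
  Row 4: .#.#  (2 black, running=11)
  Row 5: ..##  (2 black, running=13)
  Row 6: ..##  (2 black, running=15)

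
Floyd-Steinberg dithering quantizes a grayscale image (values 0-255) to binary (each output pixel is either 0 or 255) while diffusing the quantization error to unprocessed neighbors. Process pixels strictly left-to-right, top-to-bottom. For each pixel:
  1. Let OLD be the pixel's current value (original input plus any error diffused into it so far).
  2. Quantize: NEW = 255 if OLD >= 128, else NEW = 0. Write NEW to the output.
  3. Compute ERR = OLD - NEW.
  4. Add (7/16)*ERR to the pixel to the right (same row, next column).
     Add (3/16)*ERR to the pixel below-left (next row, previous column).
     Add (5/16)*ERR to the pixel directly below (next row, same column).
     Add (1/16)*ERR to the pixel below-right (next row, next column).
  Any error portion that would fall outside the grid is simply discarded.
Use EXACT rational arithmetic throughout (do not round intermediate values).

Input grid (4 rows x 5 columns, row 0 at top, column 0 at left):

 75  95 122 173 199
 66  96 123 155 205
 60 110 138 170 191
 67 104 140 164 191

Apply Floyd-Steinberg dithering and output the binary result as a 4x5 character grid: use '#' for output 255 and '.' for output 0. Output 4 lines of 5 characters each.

(0,0): OLD=75 → NEW=0, ERR=75
(0,1): OLD=2045/16 → NEW=0, ERR=2045/16
(0,2): OLD=45547/256 → NEW=255, ERR=-19733/256
(0,3): OLD=570477/4096 → NEW=255, ERR=-474003/4096
(0,4): OLD=9723643/65536 → NEW=255, ERR=-6988037/65536
(1,0): OLD=29031/256 → NEW=0, ERR=29031/256
(1,1): OLD=360017/2048 → NEW=255, ERR=-162223/2048
(1,2): OLD=3312677/65536 → NEW=0, ERR=3312677/65536
(1,3): OLD=30445505/262144 → NEW=0, ERR=30445505/262144
(1,4): OLD=902853923/4194304 → NEW=255, ERR=-166693597/4194304
(2,0): OLD=2640651/32768 → NEW=0, ERR=2640651/32768
(2,1): OLD=143726761/1048576 → NEW=255, ERR=-123660119/1048576
(2,2): OLD=1996937019/16777216 → NEW=0, ERR=1996937019/16777216
(2,3): OLD=68202870401/268435456 → NEW=255, ERR=-248170879/268435456
(2,4): OLD=796435803463/4294967296 → NEW=255, ERR=-298780857017/4294967296
(3,0): OLD=1175597275/16777216 → NEW=0, ERR=1175597275/16777216
(3,1): OLD=16798241599/134217728 → NEW=0, ERR=16798241599/134217728
(3,2): OLD=963824262245/4294967296 → NEW=255, ERR=-131392398235/4294967296
(3,3): OLD=1243158379069/8589934592 → NEW=255, ERR=-947274941891/8589934592
(3,4): OLD=16624165481617/137438953472 → NEW=0, ERR=16624165481617/137438953472
Row 0: ..###
Row 1: .#..#
Row 2: .#.##
Row 3: ..##.

Answer: ..###
.#..#
.#.##
..##.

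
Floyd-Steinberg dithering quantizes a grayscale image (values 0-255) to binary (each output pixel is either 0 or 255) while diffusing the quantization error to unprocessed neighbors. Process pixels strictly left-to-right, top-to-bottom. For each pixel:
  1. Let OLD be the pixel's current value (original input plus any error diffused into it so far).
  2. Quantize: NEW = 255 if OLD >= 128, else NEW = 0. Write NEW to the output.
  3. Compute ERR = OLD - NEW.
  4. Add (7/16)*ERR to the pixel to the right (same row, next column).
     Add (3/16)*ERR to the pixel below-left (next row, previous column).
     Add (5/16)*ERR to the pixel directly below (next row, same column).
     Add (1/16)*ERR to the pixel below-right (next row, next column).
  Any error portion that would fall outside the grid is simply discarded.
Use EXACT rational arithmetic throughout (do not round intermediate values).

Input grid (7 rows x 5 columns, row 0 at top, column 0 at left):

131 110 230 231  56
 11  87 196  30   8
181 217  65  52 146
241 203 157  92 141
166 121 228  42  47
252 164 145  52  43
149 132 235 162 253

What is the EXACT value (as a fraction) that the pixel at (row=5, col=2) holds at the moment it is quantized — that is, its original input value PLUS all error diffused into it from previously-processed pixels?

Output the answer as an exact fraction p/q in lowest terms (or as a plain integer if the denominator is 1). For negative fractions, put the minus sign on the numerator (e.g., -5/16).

(0,0): OLD=131 → NEW=255, ERR=-124
(0,1): OLD=223/4 → NEW=0, ERR=223/4
(0,2): OLD=16281/64 → NEW=255, ERR=-39/64
(0,3): OLD=236271/1024 → NEW=255, ERR=-24849/1024
(0,4): OLD=743561/16384 → NEW=0, ERR=743561/16384
(1,0): OLD=-1107/64 → NEW=0, ERR=-1107/64
(1,1): OLD=45563/512 → NEW=0, ERR=45563/512
(1,2): OLD=3828567/16384 → NEW=255, ERR=-349353/16384
(1,3): OLD=1412907/65536 → NEW=0, ERR=1412907/65536
(1,4): OLD=31559841/1048576 → NEW=0, ERR=31559841/1048576
(2,0): OLD=1575161/8192 → NEW=255, ERR=-513799/8192
(2,1): OLD=55650691/262144 → NEW=255, ERR=-11196029/262144
(2,2): OLD=206592457/4194304 → NEW=0, ERR=206592457/4194304
(2,3): OLD=5677222091/67108864 → NEW=0, ERR=5677222091/67108864
(2,4): OLD=208052826829/1073741824 → NEW=255, ERR=-65751338291/1073741824
(3,0): OLD=895031337/4194304 → NEW=255, ERR=-174516183/4194304
(3,1): OLD=5931258037/33554432 → NEW=255, ERR=-2625122123/33554432
(3,2): OLD=162518636055/1073741824 → NEW=255, ERR=-111285529065/1073741824
(3,3): OLD=138920085359/2147483648 → NEW=0, ERR=138920085359/2147483648
(3,4): OLD=5341321431403/34359738368 → NEW=255, ERR=-3420411852437/34359738368
(4,0): OLD=74264557703/536870912 → NEW=255, ERR=-62637524857/536870912
(4,1): OLD=403286553543/17179869184 → NEW=0, ERR=403286553543/17179869184
(4,2): OLD=58582345854473/274877906944 → NEW=255, ERR=-11511520416247/274877906944
(4,3): OLD=82467185283271/4398046511104 → NEW=0, ERR=82467185283271/4398046511104
(4,4): OLD=1980046022588657/70368744177664 → NEW=0, ERR=1980046022588657/70368744177664
(5,0): OLD=60457088233397/274877906944 → NEW=255, ERR=-9636778037323/274877906944
(5,1): OLD=309740065933855/2199023255552 → NEW=255, ERR=-251010864231905/2199023255552
(5,2): OLD=6119037086771671/70368744177664 → NEW=0, ERR=6119037086771671/70368744177664
Target (5,2): original=145, with diffused error = 6119037086771671/70368744177664

Answer: 6119037086771671/70368744177664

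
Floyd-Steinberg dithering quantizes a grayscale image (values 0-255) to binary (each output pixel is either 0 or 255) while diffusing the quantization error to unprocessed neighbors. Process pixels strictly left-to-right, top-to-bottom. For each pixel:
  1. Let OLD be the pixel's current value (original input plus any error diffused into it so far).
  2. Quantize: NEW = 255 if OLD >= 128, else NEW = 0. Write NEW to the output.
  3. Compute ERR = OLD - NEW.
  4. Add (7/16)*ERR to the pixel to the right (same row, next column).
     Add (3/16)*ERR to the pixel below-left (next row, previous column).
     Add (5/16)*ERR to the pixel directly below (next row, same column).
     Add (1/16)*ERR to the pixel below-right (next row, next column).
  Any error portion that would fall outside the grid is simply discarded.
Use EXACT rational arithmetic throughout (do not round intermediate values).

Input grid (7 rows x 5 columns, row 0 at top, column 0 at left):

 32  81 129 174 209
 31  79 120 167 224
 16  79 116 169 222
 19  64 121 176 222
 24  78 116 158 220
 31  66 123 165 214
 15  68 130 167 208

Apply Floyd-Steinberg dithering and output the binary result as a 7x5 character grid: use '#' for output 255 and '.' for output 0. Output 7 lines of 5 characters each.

(0,0): OLD=32 → NEW=0, ERR=32
(0,1): OLD=95 → NEW=0, ERR=95
(0,2): OLD=2729/16 → NEW=255, ERR=-1351/16
(0,3): OLD=35087/256 → NEW=255, ERR=-30193/256
(0,4): OLD=644713/4096 → NEW=255, ERR=-399767/4096
(1,0): OLD=941/16 → NEW=0, ERR=941/16
(1,1): OLD=15435/128 → NEW=0, ERR=15435/128
(1,2): OLD=533271/4096 → NEW=255, ERR=-511209/4096
(1,3): OLD=851363/16384 → NEW=0, ERR=851363/16384
(1,4): OLD=54752105/262144 → NEW=255, ERR=-12094615/262144
(2,0): OLD=116713/2048 → NEW=0, ERR=116713/2048
(2,1): OLD=7988195/65536 → NEW=0, ERR=7988195/65536
(2,2): OLD=154774537/1048576 → NEW=255, ERR=-112612343/1048576
(2,3): OLD=2043494379/16777216 → NEW=0, ERR=2043494379/16777216
(2,4): OLD=70898650797/268435456 → NEW=255, ERR=2447609517/268435456
(3,0): OLD=62561609/1048576 → NEW=0, ERR=62561609/1048576
(3,1): OLD=936324357/8388608 → NEW=0, ERR=936324357/8388608
(3,2): OLD=44755704791/268435456 → NEW=255, ERR=-23695336489/268435456
(3,3): OLD=91505063467/536870912 → NEW=255, ERR=-45397019093/536870912
(3,4): OLD=1679054261071/8589934592 → NEW=255, ERR=-511379059889/8589934592
(4,0): OLD=8532662903/134217728 → NEW=0, ERR=8532662903/134217728
(4,1): OLD=549206389287/4294967296 → NEW=0, ERR=549206389287/4294967296
(4,2): OLD=9310146719817/68719476736 → NEW=255, ERR=-8213319847863/68719476736
(4,3): OLD=68836402455527/1099511627776 → NEW=0, ERR=68836402455527/1099511627776
(4,4): OLD=3931880053528785/17592186044416 → NEW=255, ERR=-554127387797295/17592186044416
(5,0): OLD=5143149011157/68719476736 → NEW=0, ERR=5143149011157/68719476736
(5,1): OLD=66117542758511/549755813888 → NEW=0, ERR=66117542758511/549755813888
(5,2): OLD=2779524937277335/17592186044416 → NEW=255, ERR=-1706482504048745/17592186044416
(5,3): OLD=9059978445228593/70368744177664 → NEW=255, ERR=-8884051320075727/70368744177664
(5,4): OLD=172077202824999275/1125899906842624 → NEW=255, ERR=-115027273419869845/1125899906842624
(6,0): OLD=536019984054933/8796093022208 → NEW=0, ERR=536019984054933/8796093022208
(6,1): OLD=33420583669165387/281474976710656 → NEW=0, ERR=33420583669165387/281474976710656
(6,2): OLD=610137002969871497/4503599627370496 → NEW=255, ERR=-538280902009604983/4503599627370496
(6,3): OLD=3605568665767580931/72057594037927936 → NEW=0, ERR=3605568665767580931/72057594037927936
(6,4): OLD=219140657572481342677/1152921504606846976 → NEW=255, ERR=-74854326102264636203/1152921504606846976
Row 0: ..###
Row 1: ..#.#
Row 2: ..#.#
Row 3: ..###
Row 4: ..#.#
Row 5: ..###
Row 6: ..#.#

Answer: ..###
..#.#
..#.#
..###
..#.#
..###
..#.#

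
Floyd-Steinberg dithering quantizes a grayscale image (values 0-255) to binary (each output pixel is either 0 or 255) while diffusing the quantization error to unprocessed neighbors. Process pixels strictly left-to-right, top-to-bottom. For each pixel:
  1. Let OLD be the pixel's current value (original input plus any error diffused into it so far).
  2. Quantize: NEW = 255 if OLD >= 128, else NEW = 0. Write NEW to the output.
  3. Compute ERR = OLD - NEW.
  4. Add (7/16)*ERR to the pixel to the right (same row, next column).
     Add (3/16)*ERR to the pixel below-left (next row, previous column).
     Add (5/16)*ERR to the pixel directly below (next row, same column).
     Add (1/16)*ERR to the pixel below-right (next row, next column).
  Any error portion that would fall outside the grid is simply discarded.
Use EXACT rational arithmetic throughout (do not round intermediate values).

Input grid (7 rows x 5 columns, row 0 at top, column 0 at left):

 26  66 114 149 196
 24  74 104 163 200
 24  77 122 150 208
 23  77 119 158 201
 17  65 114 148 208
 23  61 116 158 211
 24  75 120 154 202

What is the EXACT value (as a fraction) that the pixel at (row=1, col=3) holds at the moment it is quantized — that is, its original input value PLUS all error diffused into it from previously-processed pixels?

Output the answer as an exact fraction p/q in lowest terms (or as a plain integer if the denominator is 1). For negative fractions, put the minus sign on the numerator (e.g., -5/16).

Answer: 17625959/131072

Derivation:
(0,0): OLD=26 → NEW=0, ERR=26
(0,1): OLD=619/8 → NEW=0, ERR=619/8
(0,2): OLD=18925/128 → NEW=255, ERR=-13715/128
(0,3): OLD=209147/2048 → NEW=0, ERR=209147/2048
(0,4): OLD=7886557/32768 → NEW=255, ERR=-469283/32768
(1,0): OLD=5969/128 → NEW=0, ERR=5969/128
(1,1): OLD=102519/1024 → NEW=0, ERR=102519/1024
(1,2): OLD=4531843/32768 → NEW=255, ERR=-3823997/32768
(1,3): OLD=17625959/131072 → NEW=255, ERR=-15797401/131072
Target (1,3): original=163, with diffused error = 17625959/131072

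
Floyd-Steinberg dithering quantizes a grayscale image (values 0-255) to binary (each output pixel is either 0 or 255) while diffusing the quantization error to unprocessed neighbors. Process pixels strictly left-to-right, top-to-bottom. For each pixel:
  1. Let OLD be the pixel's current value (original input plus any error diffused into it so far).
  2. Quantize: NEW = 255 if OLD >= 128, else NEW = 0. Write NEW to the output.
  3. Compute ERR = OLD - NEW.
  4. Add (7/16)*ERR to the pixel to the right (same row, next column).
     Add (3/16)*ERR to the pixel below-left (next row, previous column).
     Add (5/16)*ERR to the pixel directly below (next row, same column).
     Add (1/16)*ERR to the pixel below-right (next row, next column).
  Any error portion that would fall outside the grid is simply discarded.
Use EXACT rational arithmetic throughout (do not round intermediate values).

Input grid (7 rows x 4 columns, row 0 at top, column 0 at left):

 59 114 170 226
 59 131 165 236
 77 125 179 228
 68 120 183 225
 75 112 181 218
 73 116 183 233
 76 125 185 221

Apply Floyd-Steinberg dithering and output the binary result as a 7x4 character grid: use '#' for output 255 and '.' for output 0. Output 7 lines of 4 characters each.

Answer: .#.#
.###
..##
.#.#
.###
..##
.###

Derivation:
(0,0): OLD=59 → NEW=0, ERR=59
(0,1): OLD=2237/16 → NEW=255, ERR=-1843/16
(0,2): OLD=30619/256 → NEW=0, ERR=30619/256
(0,3): OLD=1140029/4096 → NEW=255, ERR=95549/4096
(1,0): OLD=14295/256 → NEW=0, ERR=14295/256
(1,1): OLD=298081/2048 → NEW=255, ERR=-224159/2048
(1,2): OLD=9939573/65536 → NEW=255, ERR=-6772107/65536
(1,3): OLD=215541571/1048576 → NEW=255, ERR=-51845309/1048576
(2,0): OLD=2422459/32768 → NEW=0, ERR=2422459/32768
(2,1): OLD=112464185/1048576 → NEW=0, ERR=112464185/1048576
(2,2): OLD=372287133/2097152 → NEW=255, ERR=-162486627/2097152
(2,3): OLD=5777843593/33554432 → NEW=255, ERR=-2778536567/33554432
(3,0): OLD=1865836683/16777216 → NEW=0, ERR=1865836683/16777216
(3,1): OLD=51610866261/268435456 → NEW=255, ERR=-16840175019/268435456
(3,2): OLD=526212302507/4294967296 → NEW=0, ERR=526212302507/4294967296
(3,3): OLD=17034332368173/68719476736 → NEW=255, ERR=-489134199507/68719476736
(4,0): OLD=420868956783/4294967296 → NEW=0, ERR=420868956783/4294967296
(4,1): OLD=5675870594381/34359738368 → NEW=255, ERR=-3085862689459/34359738368
(4,2): OLD=192128023772205/1099511627776 → NEW=255, ERR=-88247441310675/1099511627776
(4,3): OLD=3312944081989195/17592186044416 → NEW=255, ERR=-1173063359336885/17592186044416
(5,0): OLD=47709344616767/549755813888 → NEW=0, ERR=47709344616767/549755813888
(5,1): OLD=2057886504477977/17592186044416 → NEW=0, ERR=2057886504477977/17592186044416
(5,2): OLD=1679880599672757/8796093022208 → NEW=255, ERR=-563123120990283/8796093022208
(5,3): OLD=50422670022063661/281474976710656 → NEW=255, ERR=-21353449039153619/281474976710656
(6,0): OLD=35199252882126507/281474976710656 → NEW=0, ERR=35199252882126507/281474976710656
(6,1): OLD=944343008783153245/4503599627370496 → NEW=255, ERR=-204074896196323235/4503599627370496
(6,2): OLD=9962388825174269435/72057594037927936 → NEW=255, ERR=-8412297654497354245/72057594037927936
(6,3): OLD=163964049559362671325/1152921504606846976 → NEW=255, ERR=-130030934115383307555/1152921504606846976
Row 0: .#.#
Row 1: .###
Row 2: ..##
Row 3: .#.#
Row 4: .###
Row 5: ..##
Row 6: .###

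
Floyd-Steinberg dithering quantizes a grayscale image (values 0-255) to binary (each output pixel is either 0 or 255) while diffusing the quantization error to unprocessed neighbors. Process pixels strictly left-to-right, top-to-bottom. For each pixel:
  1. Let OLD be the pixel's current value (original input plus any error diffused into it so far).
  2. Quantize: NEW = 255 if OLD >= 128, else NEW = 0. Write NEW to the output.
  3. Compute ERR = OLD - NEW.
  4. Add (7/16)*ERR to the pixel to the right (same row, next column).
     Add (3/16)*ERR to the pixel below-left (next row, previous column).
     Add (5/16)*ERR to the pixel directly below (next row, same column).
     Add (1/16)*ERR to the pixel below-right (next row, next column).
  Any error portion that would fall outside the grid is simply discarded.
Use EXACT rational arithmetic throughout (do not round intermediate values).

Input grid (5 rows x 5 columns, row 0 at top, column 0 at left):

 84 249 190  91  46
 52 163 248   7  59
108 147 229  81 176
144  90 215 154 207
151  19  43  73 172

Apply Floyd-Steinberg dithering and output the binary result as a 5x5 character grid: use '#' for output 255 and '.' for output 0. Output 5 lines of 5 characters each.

Answer: .##..
.##..
.##.#
#.###
#...#

Derivation:
(0,0): OLD=84 → NEW=0, ERR=84
(0,1): OLD=1143/4 → NEW=255, ERR=123/4
(0,2): OLD=13021/64 → NEW=255, ERR=-3299/64
(0,3): OLD=70091/1024 → NEW=0, ERR=70091/1024
(0,4): OLD=1244301/16384 → NEW=0, ERR=1244301/16384
(1,0): OLD=5377/64 → NEW=0, ERR=5377/64
(1,1): OLD=104935/512 → NEW=255, ERR=-25625/512
(1,2): OLD=3682323/16384 → NEW=255, ERR=-495597/16384
(1,3): OLD=1715367/65536 → NEW=0, ERR=1715367/65536
(1,4): OLD=103245397/1048576 → NEW=0, ERR=103245397/1048576
(2,0): OLD=1022941/8192 → NEW=0, ERR=1022941/8192
(2,1): OLD=48646063/262144 → NEW=255, ERR=-18200657/262144
(2,2): OLD=800907661/4194304 → NEW=255, ERR=-268639859/4194304
(2,3): OLD=5216328343/67108864 → NEW=0, ERR=5216328343/67108864
(2,4): OLD=260287922273/1073741824 → NEW=255, ERR=-13516242847/1073741824
(3,0): OLD=713048365/4194304 → NEW=255, ERR=-356499155/4194304
(3,1): OLD=903038665/33554432 → NEW=0, ERR=903038665/33554432
(3,2): OLD=232995461587/1073741824 → NEW=255, ERR=-40808703533/1073741824
(3,3): OLD=333503083075/2147483648 → NEW=255, ERR=-214105247165/2147483648
(3,4): OLD=5645489190527/34359738368 → NEW=255, ERR=-3116244093313/34359738368
(4,0): OLD=69516657507/536870912 → NEW=255, ERR=-67385425053/536870912
(4,1): OLD=-686182144125/17179869184 → NEW=0, ERR=-686182144125/17179869184
(4,2): OLD=-924391428403/274877906944 → NEW=0, ERR=-924391428403/274877906944
(4,3): OLD=92322410782211/4398046511104 → NEW=0, ERR=92322410782211/4398046511104
(4,4): OLD=10316797108119445/70368744177664 → NEW=255, ERR=-7627232657184875/70368744177664
Row 0: .##..
Row 1: .##..
Row 2: .##.#
Row 3: #.###
Row 4: #...#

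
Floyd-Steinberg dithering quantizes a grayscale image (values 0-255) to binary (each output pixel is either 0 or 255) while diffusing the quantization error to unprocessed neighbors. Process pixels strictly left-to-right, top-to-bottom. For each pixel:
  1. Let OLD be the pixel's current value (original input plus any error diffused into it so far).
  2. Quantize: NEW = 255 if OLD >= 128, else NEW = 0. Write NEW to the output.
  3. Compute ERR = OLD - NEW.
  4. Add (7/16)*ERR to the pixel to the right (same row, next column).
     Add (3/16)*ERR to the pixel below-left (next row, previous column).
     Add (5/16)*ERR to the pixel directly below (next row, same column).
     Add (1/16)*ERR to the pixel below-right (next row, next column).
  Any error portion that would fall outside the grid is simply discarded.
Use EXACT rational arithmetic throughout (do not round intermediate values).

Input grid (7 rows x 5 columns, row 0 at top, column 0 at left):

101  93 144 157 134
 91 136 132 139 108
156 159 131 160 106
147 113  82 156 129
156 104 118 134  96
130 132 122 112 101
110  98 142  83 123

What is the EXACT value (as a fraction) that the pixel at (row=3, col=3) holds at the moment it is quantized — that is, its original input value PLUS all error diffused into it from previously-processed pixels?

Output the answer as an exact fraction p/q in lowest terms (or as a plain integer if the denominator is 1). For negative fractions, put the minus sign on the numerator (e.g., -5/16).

(0,0): OLD=101 → NEW=0, ERR=101
(0,1): OLD=2195/16 → NEW=255, ERR=-1885/16
(0,2): OLD=23669/256 → NEW=0, ERR=23669/256
(0,3): OLD=808755/4096 → NEW=255, ERR=-235725/4096
(0,4): OLD=7131749/65536 → NEW=0, ERR=7131749/65536
(1,0): OLD=25721/256 → NEW=0, ERR=25721/256
(1,1): OLD=341583/2048 → NEW=255, ERR=-180657/2048
(1,2): OLD=6825339/65536 → NEW=0, ERR=6825339/65536
(1,3): OLD=50531487/262144 → NEW=255, ERR=-16315233/262144
(1,4): OLD=466326781/4194304 → NEW=0, ERR=466326781/4194304
(2,0): OLD=5598677/32768 → NEW=255, ERR=-2757163/32768
(2,1): OLD=126278775/1048576 → NEW=0, ERR=126278775/1048576
(2,2): OLD=3339514661/16777216 → NEW=255, ERR=-938675419/16777216
(2,3): OLD=38501278623/268435456 → NEW=255, ERR=-29949762657/268435456
(2,4): OLD=378135966105/4294967296 → NEW=0, ERR=378135966105/4294967296
(3,0): OLD=2403940997/16777216 → NEW=255, ERR=-1874249083/16777216
(3,1): OLD=11544035617/134217728 → NEW=0, ERR=11544035617/134217728
(3,2): OLD=381187861819/4294967296 → NEW=0, ERR=381187861819/4294967296
(3,3): OLD=1485834922755/8589934592 → NEW=255, ERR=-704598398205/8589934592
Target (3,3): original=156, with diffused error = 1485834922755/8589934592

Answer: 1485834922755/8589934592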